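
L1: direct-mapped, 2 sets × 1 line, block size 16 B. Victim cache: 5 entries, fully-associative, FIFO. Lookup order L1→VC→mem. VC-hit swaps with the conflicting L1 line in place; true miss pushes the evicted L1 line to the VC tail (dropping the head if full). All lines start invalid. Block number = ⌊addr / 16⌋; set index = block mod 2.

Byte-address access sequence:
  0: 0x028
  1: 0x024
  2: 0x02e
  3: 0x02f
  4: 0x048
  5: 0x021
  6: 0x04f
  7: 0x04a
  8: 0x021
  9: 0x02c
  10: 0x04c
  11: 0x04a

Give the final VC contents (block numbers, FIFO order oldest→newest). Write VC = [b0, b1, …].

VC = [2]

0: 0x28 (blk 2, set 0) → MISS  vc=[]
1: 0x24 (blk 2, set 0) → L1-HIT  vc=[]
2: 0x2e (blk 2, set 0) → L1-HIT  vc=[]
3: 0x2f (blk 2, set 0) → L1-HIT  vc=[]
4: 0x48 (blk 4, set 0) → MISS  vc=[2]
5: 0x21 (blk 2, set 0) → VC-HIT  vc=[4]
6: 0x4f (blk 4, set 0) → VC-HIT  vc=[2]
7: 0x4a (blk 4, set 0) → L1-HIT  vc=[2]
8: 0x21 (blk 2, set 0) → VC-HIT  vc=[4]
9: 0x2c (blk 2, set 0) → L1-HIT  vc=[4]
10: 0x4c (blk 4, set 0) → VC-HIT  vc=[2]
11: 0x4a (blk 4, set 0) → L1-HIT  vc=[2]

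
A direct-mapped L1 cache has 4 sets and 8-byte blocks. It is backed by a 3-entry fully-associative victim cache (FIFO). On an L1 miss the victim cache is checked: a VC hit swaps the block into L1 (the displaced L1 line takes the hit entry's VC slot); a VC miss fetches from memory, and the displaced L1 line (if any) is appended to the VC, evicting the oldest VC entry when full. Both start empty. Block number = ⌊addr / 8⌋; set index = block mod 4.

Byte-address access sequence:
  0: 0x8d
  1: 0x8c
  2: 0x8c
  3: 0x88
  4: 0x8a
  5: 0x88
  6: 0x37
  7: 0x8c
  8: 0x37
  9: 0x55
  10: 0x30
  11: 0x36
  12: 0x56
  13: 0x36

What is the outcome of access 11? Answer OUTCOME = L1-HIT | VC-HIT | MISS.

OUTCOME = L1-HIT

  [0] addr=0x8d blk=17 s=1: MISS | VC []
  [1] addr=0x8c blk=17 s=1: L1-HIT | VC []
  [2] addr=0x8c blk=17 s=1: L1-HIT | VC []
  [3] addr=0x88 blk=17 s=1: L1-HIT | VC []
  [4] addr=0x8a blk=17 s=1: L1-HIT | VC []
  [5] addr=0x88 blk=17 s=1: L1-HIT | VC []
  [6] addr=0x37 blk=6 s=2: MISS | VC []
  [7] addr=0x8c blk=17 s=1: L1-HIT | VC []
  [8] addr=0x37 blk=6 s=2: L1-HIT | VC []
  [9] addr=0x55 blk=10 s=2: MISS | VC [6]
  [10] addr=0x30 blk=6 s=2: VC-HIT | VC [10]
  [11] addr=0x36 blk=6 s=2: L1-HIT | VC [10]
  [12] addr=0x56 blk=10 s=2: VC-HIT | VC [6]
  [13] addr=0x36 blk=6 s=2: VC-HIT | VC [10]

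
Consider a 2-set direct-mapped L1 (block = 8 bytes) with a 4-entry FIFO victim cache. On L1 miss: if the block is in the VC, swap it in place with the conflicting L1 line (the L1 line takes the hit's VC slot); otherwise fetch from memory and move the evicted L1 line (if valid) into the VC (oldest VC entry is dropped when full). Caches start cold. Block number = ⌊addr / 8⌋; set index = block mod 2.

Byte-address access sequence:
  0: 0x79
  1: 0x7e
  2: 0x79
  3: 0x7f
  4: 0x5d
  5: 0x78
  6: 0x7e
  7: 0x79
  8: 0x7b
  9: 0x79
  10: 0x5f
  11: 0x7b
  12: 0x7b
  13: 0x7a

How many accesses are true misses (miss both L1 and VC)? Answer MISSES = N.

#0 0x79→b15/s1 MISS; vc=[]
#1 0x7e→b15/s1 L1-HIT; vc=[]
#2 0x79→b15/s1 L1-HIT; vc=[]
#3 0x7f→b15/s1 L1-HIT; vc=[]
#4 0x5d→b11/s1 MISS; vc=[15]
#5 0x78→b15/s1 VC-HIT; vc=[11]
#6 0x7e→b15/s1 L1-HIT; vc=[11]
#7 0x79→b15/s1 L1-HIT; vc=[11]
#8 0x7b→b15/s1 L1-HIT; vc=[11]
#9 0x79→b15/s1 L1-HIT; vc=[11]
#10 0x5f→b11/s1 VC-HIT; vc=[15]
#11 0x7b→b15/s1 VC-HIT; vc=[11]
#12 0x7b→b15/s1 L1-HIT; vc=[11]
#13 0x7a→b15/s1 L1-HIT; vc=[11]

MISSES = 2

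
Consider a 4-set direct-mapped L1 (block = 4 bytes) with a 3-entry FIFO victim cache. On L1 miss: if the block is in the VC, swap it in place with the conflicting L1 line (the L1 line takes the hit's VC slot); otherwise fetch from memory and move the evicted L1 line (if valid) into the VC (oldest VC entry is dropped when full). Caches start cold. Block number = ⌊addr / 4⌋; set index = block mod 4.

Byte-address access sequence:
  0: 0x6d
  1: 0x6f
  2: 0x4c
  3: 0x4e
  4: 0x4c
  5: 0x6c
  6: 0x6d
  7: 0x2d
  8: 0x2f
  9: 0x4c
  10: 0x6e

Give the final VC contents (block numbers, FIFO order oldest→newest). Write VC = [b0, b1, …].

  [0] addr=0x6d blk=27 s=3: MISS | VC []
  [1] addr=0x6f blk=27 s=3: L1-HIT | VC []
  [2] addr=0x4c blk=19 s=3: MISS | VC [27]
  [3] addr=0x4e blk=19 s=3: L1-HIT | VC [27]
  [4] addr=0x4c blk=19 s=3: L1-HIT | VC [27]
  [5] addr=0x6c blk=27 s=3: VC-HIT | VC [19]
  [6] addr=0x6d blk=27 s=3: L1-HIT | VC [19]
  [7] addr=0x2d blk=11 s=3: MISS | VC [19, 27]
  [8] addr=0x2f blk=11 s=3: L1-HIT | VC [19, 27]
  [9] addr=0x4c blk=19 s=3: VC-HIT | VC [11, 27]
  [10] addr=0x6e blk=27 s=3: VC-HIT | VC [11, 19]

VC = [11, 19]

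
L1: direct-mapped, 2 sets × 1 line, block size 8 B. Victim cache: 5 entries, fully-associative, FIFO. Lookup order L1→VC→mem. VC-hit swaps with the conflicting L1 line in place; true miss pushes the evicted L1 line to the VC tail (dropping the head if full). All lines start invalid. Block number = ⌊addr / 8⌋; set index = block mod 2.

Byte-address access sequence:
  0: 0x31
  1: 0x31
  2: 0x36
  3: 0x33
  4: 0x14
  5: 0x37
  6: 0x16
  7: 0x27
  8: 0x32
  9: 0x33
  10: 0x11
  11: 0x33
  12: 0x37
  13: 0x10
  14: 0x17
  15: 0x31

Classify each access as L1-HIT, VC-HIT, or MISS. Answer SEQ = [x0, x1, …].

SEQ = [MISS, L1-HIT, L1-HIT, L1-HIT, MISS, VC-HIT, VC-HIT, MISS, VC-HIT, L1-HIT, VC-HIT, VC-HIT, L1-HIT, VC-HIT, L1-HIT, VC-HIT]

  [0] addr=0x31 blk=6 s=0: MISS | VC []
  [1] addr=0x31 blk=6 s=0: L1-HIT | VC []
  [2] addr=0x36 blk=6 s=0: L1-HIT | VC []
  [3] addr=0x33 blk=6 s=0: L1-HIT | VC []
  [4] addr=0x14 blk=2 s=0: MISS | VC [6]
  [5] addr=0x37 blk=6 s=0: VC-HIT | VC [2]
  [6] addr=0x16 blk=2 s=0: VC-HIT | VC [6]
  [7] addr=0x27 blk=4 s=0: MISS | VC [6, 2]
  [8] addr=0x32 blk=6 s=0: VC-HIT | VC [4, 2]
  [9] addr=0x33 blk=6 s=0: L1-HIT | VC [4, 2]
  [10] addr=0x11 blk=2 s=0: VC-HIT | VC [4, 6]
  [11] addr=0x33 blk=6 s=0: VC-HIT | VC [4, 2]
  [12] addr=0x37 blk=6 s=0: L1-HIT | VC [4, 2]
  [13] addr=0x10 blk=2 s=0: VC-HIT | VC [4, 6]
  [14] addr=0x17 blk=2 s=0: L1-HIT | VC [4, 6]
  [15] addr=0x31 blk=6 s=0: VC-HIT | VC [4, 2]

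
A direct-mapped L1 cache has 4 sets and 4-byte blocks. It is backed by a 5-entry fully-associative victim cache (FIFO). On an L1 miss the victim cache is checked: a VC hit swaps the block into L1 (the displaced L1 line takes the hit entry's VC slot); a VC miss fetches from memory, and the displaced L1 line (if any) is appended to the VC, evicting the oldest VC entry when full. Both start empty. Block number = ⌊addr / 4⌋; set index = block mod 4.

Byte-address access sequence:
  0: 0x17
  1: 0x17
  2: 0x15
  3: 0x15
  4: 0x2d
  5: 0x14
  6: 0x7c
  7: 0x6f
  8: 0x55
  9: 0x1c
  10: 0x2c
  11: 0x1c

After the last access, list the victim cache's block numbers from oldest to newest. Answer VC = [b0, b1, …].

VC = [11, 31, 5, 27]

0: 0x17 (blk 5, set 1) → MISS  vc=[]
1: 0x17 (blk 5, set 1) → L1-HIT  vc=[]
2: 0x15 (blk 5, set 1) → L1-HIT  vc=[]
3: 0x15 (blk 5, set 1) → L1-HIT  vc=[]
4: 0x2d (blk 11, set 3) → MISS  vc=[]
5: 0x14 (blk 5, set 1) → L1-HIT  vc=[]
6: 0x7c (blk 31, set 3) → MISS  vc=[11]
7: 0x6f (blk 27, set 3) → MISS  vc=[11, 31]
8: 0x55 (blk 21, set 1) → MISS  vc=[11, 31, 5]
9: 0x1c (blk 7, set 3) → MISS  vc=[11, 31, 5, 27]
10: 0x2c (blk 11, set 3) → VC-HIT  vc=[7, 31, 5, 27]
11: 0x1c (blk 7, set 3) → VC-HIT  vc=[11, 31, 5, 27]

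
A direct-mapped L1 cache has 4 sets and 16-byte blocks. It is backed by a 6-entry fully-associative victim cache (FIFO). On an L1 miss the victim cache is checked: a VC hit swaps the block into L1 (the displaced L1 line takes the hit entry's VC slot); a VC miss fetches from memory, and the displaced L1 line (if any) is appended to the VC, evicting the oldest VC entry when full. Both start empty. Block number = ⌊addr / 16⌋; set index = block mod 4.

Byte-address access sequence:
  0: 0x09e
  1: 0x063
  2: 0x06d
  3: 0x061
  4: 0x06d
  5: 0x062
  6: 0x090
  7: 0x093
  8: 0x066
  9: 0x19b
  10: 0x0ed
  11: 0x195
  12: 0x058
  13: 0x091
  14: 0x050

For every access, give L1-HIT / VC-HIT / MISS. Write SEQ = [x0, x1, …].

SEQ = [MISS, MISS, L1-HIT, L1-HIT, L1-HIT, L1-HIT, L1-HIT, L1-HIT, L1-HIT, MISS, MISS, L1-HIT, MISS, VC-HIT, VC-HIT]

#0 0x9e→b9/s1 MISS; vc=[]
#1 0x63→b6/s2 MISS; vc=[]
#2 0x6d→b6/s2 L1-HIT; vc=[]
#3 0x61→b6/s2 L1-HIT; vc=[]
#4 0x6d→b6/s2 L1-HIT; vc=[]
#5 0x62→b6/s2 L1-HIT; vc=[]
#6 0x90→b9/s1 L1-HIT; vc=[]
#7 0x93→b9/s1 L1-HIT; vc=[]
#8 0x66→b6/s2 L1-HIT; vc=[]
#9 0x19b→b25/s1 MISS; vc=[9]
#10 0xed→b14/s2 MISS; vc=[9,6]
#11 0x195→b25/s1 L1-HIT; vc=[9,6]
#12 0x58→b5/s1 MISS; vc=[9,6,25]
#13 0x91→b9/s1 VC-HIT; vc=[5,6,25]
#14 0x50→b5/s1 VC-HIT; vc=[9,6,25]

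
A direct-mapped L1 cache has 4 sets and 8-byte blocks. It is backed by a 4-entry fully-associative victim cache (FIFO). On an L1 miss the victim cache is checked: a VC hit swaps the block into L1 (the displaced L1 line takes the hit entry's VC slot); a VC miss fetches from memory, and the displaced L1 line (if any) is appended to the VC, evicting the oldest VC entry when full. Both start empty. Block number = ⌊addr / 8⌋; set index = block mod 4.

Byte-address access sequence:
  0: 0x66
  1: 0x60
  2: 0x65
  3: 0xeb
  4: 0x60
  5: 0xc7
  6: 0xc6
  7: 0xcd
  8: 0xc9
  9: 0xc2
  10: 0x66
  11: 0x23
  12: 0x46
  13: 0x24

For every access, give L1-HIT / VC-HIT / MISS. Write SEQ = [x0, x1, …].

0: 0x66 (blk 12, set 0) → MISS  vc=[]
1: 0x60 (blk 12, set 0) → L1-HIT  vc=[]
2: 0x65 (blk 12, set 0) → L1-HIT  vc=[]
3: 0xeb (blk 29, set 1) → MISS  vc=[]
4: 0x60 (blk 12, set 0) → L1-HIT  vc=[]
5: 0xc7 (blk 24, set 0) → MISS  vc=[12]
6: 0xc6 (blk 24, set 0) → L1-HIT  vc=[12]
7: 0xcd (blk 25, set 1) → MISS  vc=[12, 29]
8: 0xc9 (blk 25, set 1) → L1-HIT  vc=[12, 29]
9: 0xc2 (blk 24, set 0) → L1-HIT  vc=[12, 29]
10: 0x66 (blk 12, set 0) → VC-HIT  vc=[24, 29]
11: 0x23 (blk 4, set 0) → MISS  vc=[24, 29, 12]
12: 0x46 (blk 8, set 0) → MISS  vc=[24, 29, 12, 4]
13: 0x24 (blk 4, set 0) → VC-HIT  vc=[24, 29, 12, 8]

SEQ = [MISS, L1-HIT, L1-HIT, MISS, L1-HIT, MISS, L1-HIT, MISS, L1-HIT, L1-HIT, VC-HIT, MISS, MISS, VC-HIT]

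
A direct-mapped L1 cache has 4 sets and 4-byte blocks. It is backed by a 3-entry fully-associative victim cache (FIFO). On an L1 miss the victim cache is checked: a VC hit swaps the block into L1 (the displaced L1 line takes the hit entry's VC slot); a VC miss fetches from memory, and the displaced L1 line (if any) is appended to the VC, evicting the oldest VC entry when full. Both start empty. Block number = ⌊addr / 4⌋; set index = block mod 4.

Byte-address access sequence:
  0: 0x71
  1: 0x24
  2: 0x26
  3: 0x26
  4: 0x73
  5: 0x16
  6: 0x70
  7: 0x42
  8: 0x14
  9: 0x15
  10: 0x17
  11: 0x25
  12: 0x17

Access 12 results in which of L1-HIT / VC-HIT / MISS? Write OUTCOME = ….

OUTCOME = VC-HIT

0: 0x71 (blk 28, set 0) → MISS  vc=[]
1: 0x24 (blk 9, set 1) → MISS  vc=[]
2: 0x26 (blk 9, set 1) → L1-HIT  vc=[]
3: 0x26 (blk 9, set 1) → L1-HIT  vc=[]
4: 0x73 (blk 28, set 0) → L1-HIT  vc=[]
5: 0x16 (blk 5, set 1) → MISS  vc=[9]
6: 0x70 (blk 28, set 0) → L1-HIT  vc=[9]
7: 0x42 (blk 16, set 0) → MISS  vc=[9, 28]
8: 0x14 (blk 5, set 1) → L1-HIT  vc=[9, 28]
9: 0x15 (blk 5, set 1) → L1-HIT  vc=[9, 28]
10: 0x17 (blk 5, set 1) → L1-HIT  vc=[9, 28]
11: 0x25 (blk 9, set 1) → VC-HIT  vc=[5, 28]
12: 0x17 (blk 5, set 1) → VC-HIT  vc=[9, 28]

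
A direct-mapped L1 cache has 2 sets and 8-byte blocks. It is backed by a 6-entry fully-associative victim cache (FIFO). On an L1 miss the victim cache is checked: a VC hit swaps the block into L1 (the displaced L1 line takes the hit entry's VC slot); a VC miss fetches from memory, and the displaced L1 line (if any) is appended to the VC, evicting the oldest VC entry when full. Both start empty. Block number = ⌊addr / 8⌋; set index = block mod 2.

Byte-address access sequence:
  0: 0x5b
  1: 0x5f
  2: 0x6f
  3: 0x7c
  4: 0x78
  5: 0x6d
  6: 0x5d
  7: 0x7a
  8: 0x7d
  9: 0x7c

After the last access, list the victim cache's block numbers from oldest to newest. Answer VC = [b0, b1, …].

#0 0x5b→b11/s1 MISS; vc=[]
#1 0x5f→b11/s1 L1-HIT; vc=[]
#2 0x6f→b13/s1 MISS; vc=[11]
#3 0x7c→b15/s1 MISS; vc=[11,13]
#4 0x78→b15/s1 L1-HIT; vc=[11,13]
#5 0x6d→b13/s1 VC-HIT; vc=[11,15]
#6 0x5d→b11/s1 VC-HIT; vc=[13,15]
#7 0x7a→b15/s1 VC-HIT; vc=[13,11]
#8 0x7d→b15/s1 L1-HIT; vc=[13,11]
#9 0x7c→b15/s1 L1-HIT; vc=[13,11]

VC = [13, 11]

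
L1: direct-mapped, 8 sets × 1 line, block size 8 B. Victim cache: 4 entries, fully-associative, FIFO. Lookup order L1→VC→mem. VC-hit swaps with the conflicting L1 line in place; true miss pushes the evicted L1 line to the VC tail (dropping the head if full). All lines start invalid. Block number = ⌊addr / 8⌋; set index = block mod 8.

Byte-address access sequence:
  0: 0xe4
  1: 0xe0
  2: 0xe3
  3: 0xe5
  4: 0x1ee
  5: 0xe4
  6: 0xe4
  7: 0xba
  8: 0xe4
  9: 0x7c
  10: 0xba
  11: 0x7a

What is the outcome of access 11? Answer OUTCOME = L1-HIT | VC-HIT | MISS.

#0 0xe4→b28/s4 MISS; vc=[]
#1 0xe0→b28/s4 L1-HIT; vc=[]
#2 0xe3→b28/s4 L1-HIT; vc=[]
#3 0xe5→b28/s4 L1-HIT; vc=[]
#4 0x1ee→b61/s5 MISS; vc=[]
#5 0xe4→b28/s4 L1-HIT; vc=[]
#6 0xe4→b28/s4 L1-HIT; vc=[]
#7 0xba→b23/s7 MISS; vc=[]
#8 0xe4→b28/s4 L1-HIT; vc=[]
#9 0x7c→b15/s7 MISS; vc=[23]
#10 0xba→b23/s7 VC-HIT; vc=[15]
#11 0x7a→b15/s7 VC-HIT; vc=[23]

OUTCOME = VC-HIT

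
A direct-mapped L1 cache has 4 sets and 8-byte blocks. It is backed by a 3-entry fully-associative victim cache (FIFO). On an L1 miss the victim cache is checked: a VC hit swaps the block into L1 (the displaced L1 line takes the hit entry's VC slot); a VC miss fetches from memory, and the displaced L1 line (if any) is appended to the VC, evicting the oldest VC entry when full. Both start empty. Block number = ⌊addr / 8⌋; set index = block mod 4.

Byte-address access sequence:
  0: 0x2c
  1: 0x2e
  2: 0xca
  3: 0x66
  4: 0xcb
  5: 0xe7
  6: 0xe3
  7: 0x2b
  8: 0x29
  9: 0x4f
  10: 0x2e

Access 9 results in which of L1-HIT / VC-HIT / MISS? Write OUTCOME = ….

OUTCOME = MISS

  [0] addr=0x2c blk=5 s=1: MISS | VC []
  [1] addr=0x2e blk=5 s=1: L1-HIT | VC []
  [2] addr=0xca blk=25 s=1: MISS | VC [5]
  [3] addr=0x66 blk=12 s=0: MISS | VC [5]
  [4] addr=0xcb blk=25 s=1: L1-HIT | VC [5]
  [5] addr=0xe7 blk=28 s=0: MISS | VC [5, 12]
  [6] addr=0xe3 blk=28 s=0: L1-HIT | VC [5, 12]
  [7] addr=0x2b blk=5 s=1: VC-HIT | VC [25, 12]
  [8] addr=0x29 blk=5 s=1: L1-HIT | VC [25, 12]
  [9] addr=0x4f blk=9 s=1: MISS | VC [25, 12, 5]
  [10] addr=0x2e blk=5 s=1: VC-HIT | VC [25, 12, 9]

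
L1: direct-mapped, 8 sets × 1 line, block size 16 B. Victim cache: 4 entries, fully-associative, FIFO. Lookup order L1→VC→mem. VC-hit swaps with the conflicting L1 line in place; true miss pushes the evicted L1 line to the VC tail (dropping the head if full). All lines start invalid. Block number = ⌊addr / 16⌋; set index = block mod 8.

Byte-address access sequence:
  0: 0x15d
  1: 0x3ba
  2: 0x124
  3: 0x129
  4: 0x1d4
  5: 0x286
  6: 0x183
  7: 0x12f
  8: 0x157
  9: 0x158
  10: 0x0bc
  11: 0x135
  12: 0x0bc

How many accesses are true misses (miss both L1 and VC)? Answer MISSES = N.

0: 0x15d (blk 21, set 5) → MISS  vc=[]
1: 0x3ba (blk 59, set 3) → MISS  vc=[]
2: 0x124 (blk 18, set 2) → MISS  vc=[]
3: 0x129 (blk 18, set 2) → L1-HIT  vc=[]
4: 0x1d4 (blk 29, set 5) → MISS  vc=[21]
5: 0x286 (blk 40, set 0) → MISS  vc=[21]
6: 0x183 (blk 24, set 0) → MISS  vc=[21, 40]
7: 0x12f (blk 18, set 2) → L1-HIT  vc=[21, 40]
8: 0x157 (blk 21, set 5) → VC-HIT  vc=[29, 40]
9: 0x158 (blk 21, set 5) → L1-HIT  vc=[29, 40]
10: 0xbc (blk 11, set 3) → MISS  vc=[29, 40, 59]
11: 0x135 (blk 19, set 3) → MISS  vc=[29, 40, 59, 11]
12: 0xbc (blk 11, set 3) → VC-HIT  vc=[29, 40, 59, 19]

MISSES = 8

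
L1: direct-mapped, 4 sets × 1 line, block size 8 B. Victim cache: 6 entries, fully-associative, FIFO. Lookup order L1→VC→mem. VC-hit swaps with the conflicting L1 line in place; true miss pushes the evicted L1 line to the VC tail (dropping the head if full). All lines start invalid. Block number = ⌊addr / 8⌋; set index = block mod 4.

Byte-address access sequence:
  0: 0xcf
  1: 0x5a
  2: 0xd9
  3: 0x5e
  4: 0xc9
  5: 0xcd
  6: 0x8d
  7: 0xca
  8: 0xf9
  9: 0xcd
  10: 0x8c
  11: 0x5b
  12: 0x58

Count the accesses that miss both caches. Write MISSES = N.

#0 0xcf→b25/s1 MISS; vc=[]
#1 0x5a→b11/s3 MISS; vc=[]
#2 0xd9→b27/s3 MISS; vc=[11]
#3 0x5e→b11/s3 VC-HIT; vc=[27]
#4 0xc9→b25/s1 L1-HIT; vc=[27]
#5 0xcd→b25/s1 L1-HIT; vc=[27]
#6 0x8d→b17/s1 MISS; vc=[27,25]
#7 0xca→b25/s1 VC-HIT; vc=[27,17]
#8 0xf9→b31/s3 MISS; vc=[27,17,11]
#9 0xcd→b25/s1 L1-HIT; vc=[27,17,11]
#10 0x8c→b17/s1 VC-HIT; vc=[27,25,11]
#11 0x5b→b11/s3 VC-HIT; vc=[27,25,31]
#12 0x58→b11/s3 L1-HIT; vc=[27,25,31]

MISSES = 5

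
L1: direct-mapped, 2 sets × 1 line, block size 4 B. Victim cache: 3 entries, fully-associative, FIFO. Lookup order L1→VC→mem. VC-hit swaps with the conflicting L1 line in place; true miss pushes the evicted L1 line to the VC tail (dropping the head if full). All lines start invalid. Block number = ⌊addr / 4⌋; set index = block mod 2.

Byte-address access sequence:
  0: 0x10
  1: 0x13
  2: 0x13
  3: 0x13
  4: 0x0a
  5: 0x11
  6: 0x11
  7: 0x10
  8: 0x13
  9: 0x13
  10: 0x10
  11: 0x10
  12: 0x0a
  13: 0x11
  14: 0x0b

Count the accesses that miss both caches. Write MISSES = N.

MISSES = 2

#0 0x10→b4/s0 MISS; vc=[]
#1 0x13→b4/s0 L1-HIT; vc=[]
#2 0x13→b4/s0 L1-HIT; vc=[]
#3 0x13→b4/s0 L1-HIT; vc=[]
#4 0xa→b2/s0 MISS; vc=[4]
#5 0x11→b4/s0 VC-HIT; vc=[2]
#6 0x11→b4/s0 L1-HIT; vc=[2]
#7 0x10→b4/s0 L1-HIT; vc=[2]
#8 0x13→b4/s0 L1-HIT; vc=[2]
#9 0x13→b4/s0 L1-HIT; vc=[2]
#10 0x10→b4/s0 L1-HIT; vc=[2]
#11 0x10→b4/s0 L1-HIT; vc=[2]
#12 0xa→b2/s0 VC-HIT; vc=[4]
#13 0x11→b4/s0 VC-HIT; vc=[2]
#14 0xb→b2/s0 VC-HIT; vc=[4]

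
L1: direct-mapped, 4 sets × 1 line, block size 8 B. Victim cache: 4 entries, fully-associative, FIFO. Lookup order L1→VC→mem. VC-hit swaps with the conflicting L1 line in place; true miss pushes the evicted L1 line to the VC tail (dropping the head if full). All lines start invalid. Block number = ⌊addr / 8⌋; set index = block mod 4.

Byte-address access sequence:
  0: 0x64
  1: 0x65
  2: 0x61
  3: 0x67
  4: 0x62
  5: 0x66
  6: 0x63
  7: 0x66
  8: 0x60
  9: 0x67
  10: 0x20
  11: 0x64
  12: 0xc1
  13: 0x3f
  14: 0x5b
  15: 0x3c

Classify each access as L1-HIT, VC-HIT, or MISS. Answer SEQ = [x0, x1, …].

SEQ = [MISS, L1-HIT, L1-HIT, L1-HIT, L1-HIT, L1-HIT, L1-HIT, L1-HIT, L1-HIT, L1-HIT, MISS, VC-HIT, MISS, MISS, MISS, VC-HIT]

#0 0x64→b12/s0 MISS; vc=[]
#1 0x65→b12/s0 L1-HIT; vc=[]
#2 0x61→b12/s0 L1-HIT; vc=[]
#3 0x67→b12/s0 L1-HIT; vc=[]
#4 0x62→b12/s0 L1-HIT; vc=[]
#5 0x66→b12/s0 L1-HIT; vc=[]
#6 0x63→b12/s0 L1-HIT; vc=[]
#7 0x66→b12/s0 L1-HIT; vc=[]
#8 0x60→b12/s0 L1-HIT; vc=[]
#9 0x67→b12/s0 L1-HIT; vc=[]
#10 0x20→b4/s0 MISS; vc=[12]
#11 0x64→b12/s0 VC-HIT; vc=[4]
#12 0xc1→b24/s0 MISS; vc=[4,12]
#13 0x3f→b7/s3 MISS; vc=[4,12]
#14 0x5b→b11/s3 MISS; vc=[4,12,7]
#15 0x3c→b7/s3 VC-HIT; vc=[4,12,11]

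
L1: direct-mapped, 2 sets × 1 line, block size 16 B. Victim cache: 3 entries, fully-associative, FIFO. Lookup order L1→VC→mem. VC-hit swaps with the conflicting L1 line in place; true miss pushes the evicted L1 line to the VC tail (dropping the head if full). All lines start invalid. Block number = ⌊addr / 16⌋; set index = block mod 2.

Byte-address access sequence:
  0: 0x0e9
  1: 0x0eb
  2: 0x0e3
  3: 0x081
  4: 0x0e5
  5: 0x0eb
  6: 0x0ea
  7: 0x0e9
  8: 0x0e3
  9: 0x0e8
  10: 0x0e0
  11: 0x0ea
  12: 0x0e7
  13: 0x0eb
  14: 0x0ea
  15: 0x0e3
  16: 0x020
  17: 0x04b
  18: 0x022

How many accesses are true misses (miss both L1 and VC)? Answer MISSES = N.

MISSES = 4

0: 0xe9 (blk 14, set 0) → MISS  vc=[]
1: 0xeb (blk 14, set 0) → L1-HIT  vc=[]
2: 0xe3 (blk 14, set 0) → L1-HIT  vc=[]
3: 0x81 (blk 8, set 0) → MISS  vc=[14]
4: 0xe5 (blk 14, set 0) → VC-HIT  vc=[8]
5: 0xeb (blk 14, set 0) → L1-HIT  vc=[8]
6: 0xea (blk 14, set 0) → L1-HIT  vc=[8]
7: 0xe9 (blk 14, set 0) → L1-HIT  vc=[8]
8: 0xe3 (blk 14, set 0) → L1-HIT  vc=[8]
9: 0xe8 (blk 14, set 0) → L1-HIT  vc=[8]
10: 0xe0 (blk 14, set 0) → L1-HIT  vc=[8]
11: 0xea (blk 14, set 0) → L1-HIT  vc=[8]
12: 0xe7 (blk 14, set 0) → L1-HIT  vc=[8]
13: 0xeb (blk 14, set 0) → L1-HIT  vc=[8]
14: 0xea (blk 14, set 0) → L1-HIT  vc=[8]
15: 0xe3 (blk 14, set 0) → L1-HIT  vc=[8]
16: 0x20 (blk 2, set 0) → MISS  vc=[8, 14]
17: 0x4b (blk 4, set 0) → MISS  vc=[8, 14, 2]
18: 0x22 (blk 2, set 0) → VC-HIT  vc=[8, 14, 4]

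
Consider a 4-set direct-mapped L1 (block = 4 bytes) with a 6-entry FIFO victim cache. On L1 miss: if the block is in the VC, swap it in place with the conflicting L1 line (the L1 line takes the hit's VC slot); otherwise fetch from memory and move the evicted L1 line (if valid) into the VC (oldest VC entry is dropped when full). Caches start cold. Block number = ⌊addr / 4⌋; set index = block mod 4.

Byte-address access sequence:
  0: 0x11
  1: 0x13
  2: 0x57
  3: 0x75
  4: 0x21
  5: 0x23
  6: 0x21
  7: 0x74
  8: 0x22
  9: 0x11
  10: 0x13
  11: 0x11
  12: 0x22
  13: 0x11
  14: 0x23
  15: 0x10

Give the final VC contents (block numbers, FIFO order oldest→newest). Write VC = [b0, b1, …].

VC = [21, 8]

  [0] addr=0x11 blk=4 s=0: MISS | VC []
  [1] addr=0x13 blk=4 s=0: L1-HIT | VC []
  [2] addr=0x57 blk=21 s=1: MISS | VC []
  [3] addr=0x75 blk=29 s=1: MISS | VC [21]
  [4] addr=0x21 blk=8 s=0: MISS | VC [21, 4]
  [5] addr=0x23 blk=8 s=0: L1-HIT | VC [21, 4]
  [6] addr=0x21 blk=8 s=0: L1-HIT | VC [21, 4]
  [7] addr=0x74 blk=29 s=1: L1-HIT | VC [21, 4]
  [8] addr=0x22 blk=8 s=0: L1-HIT | VC [21, 4]
  [9] addr=0x11 blk=4 s=0: VC-HIT | VC [21, 8]
  [10] addr=0x13 blk=4 s=0: L1-HIT | VC [21, 8]
  [11] addr=0x11 blk=4 s=0: L1-HIT | VC [21, 8]
  [12] addr=0x22 blk=8 s=0: VC-HIT | VC [21, 4]
  [13] addr=0x11 blk=4 s=0: VC-HIT | VC [21, 8]
  [14] addr=0x23 blk=8 s=0: VC-HIT | VC [21, 4]
  [15] addr=0x10 blk=4 s=0: VC-HIT | VC [21, 8]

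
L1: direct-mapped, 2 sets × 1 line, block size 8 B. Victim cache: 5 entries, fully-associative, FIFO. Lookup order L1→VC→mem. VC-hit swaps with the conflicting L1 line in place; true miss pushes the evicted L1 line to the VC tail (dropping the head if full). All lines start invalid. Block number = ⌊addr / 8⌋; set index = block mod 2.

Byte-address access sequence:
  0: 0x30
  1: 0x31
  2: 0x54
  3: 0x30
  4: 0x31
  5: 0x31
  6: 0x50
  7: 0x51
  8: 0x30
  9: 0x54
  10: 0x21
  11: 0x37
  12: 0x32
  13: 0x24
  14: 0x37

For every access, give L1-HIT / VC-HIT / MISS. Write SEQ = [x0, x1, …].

SEQ = [MISS, L1-HIT, MISS, VC-HIT, L1-HIT, L1-HIT, VC-HIT, L1-HIT, VC-HIT, VC-HIT, MISS, VC-HIT, L1-HIT, VC-HIT, VC-HIT]

0: 0x30 (blk 6, set 0) → MISS  vc=[]
1: 0x31 (blk 6, set 0) → L1-HIT  vc=[]
2: 0x54 (blk 10, set 0) → MISS  vc=[6]
3: 0x30 (blk 6, set 0) → VC-HIT  vc=[10]
4: 0x31 (blk 6, set 0) → L1-HIT  vc=[10]
5: 0x31 (blk 6, set 0) → L1-HIT  vc=[10]
6: 0x50 (blk 10, set 0) → VC-HIT  vc=[6]
7: 0x51 (blk 10, set 0) → L1-HIT  vc=[6]
8: 0x30 (blk 6, set 0) → VC-HIT  vc=[10]
9: 0x54 (blk 10, set 0) → VC-HIT  vc=[6]
10: 0x21 (blk 4, set 0) → MISS  vc=[6, 10]
11: 0x37 (blk 6, set 0) → VC-HIT  vc=[4, 10]
12: 0x32 (blk 6, set 0) → L1-HIT  vc=[4, 10]
13: 0x24 (blk 4, set 0) → VC-HIT  vc=[6, 10]
14: 0x37 (blk 6, set 0) → VC-HIT  vc=[4, 10]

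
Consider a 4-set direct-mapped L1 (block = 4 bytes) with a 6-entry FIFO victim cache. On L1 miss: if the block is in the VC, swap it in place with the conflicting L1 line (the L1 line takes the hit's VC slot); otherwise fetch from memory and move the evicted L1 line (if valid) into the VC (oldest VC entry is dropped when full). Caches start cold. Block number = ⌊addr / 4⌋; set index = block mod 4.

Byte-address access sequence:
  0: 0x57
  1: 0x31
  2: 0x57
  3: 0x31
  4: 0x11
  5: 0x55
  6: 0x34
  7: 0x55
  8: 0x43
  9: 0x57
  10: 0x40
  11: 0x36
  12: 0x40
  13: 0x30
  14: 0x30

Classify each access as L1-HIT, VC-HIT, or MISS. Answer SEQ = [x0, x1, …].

SEQ = [MISS, MISS, L1-HIT, L1-HIT, MISS, L1-HIT, MISS, VC-HIT, MISS, L1-HIT, L1-HIT, VC-HIT, L1-HIT, VC-HIT, L1-HIT]

  [0] addr=0x57 blk=21 s=1: MISS | VC []
  [1] addr=0x31 blk=12 s=0: MISS | VC []
  [2] addr=0x57 blk=21 s=1: L1-HIT | VC []
  [3] addr=0x31 blk=12 s=0: L1-HIT | VC []
  [4] addr=0x11 blk=4 s=0: MISS | VC [12]
  [5] addr=0x55 blk=21 s=1: L1-HIT | VC [12]
  [6] addr=0x34 blk=13 s=1: MISS | VC [12, 21]
  [7] addr=0x55 blk=21 s=1: VC-HIT | VC [12, 13]
  [8] addr=0x43 blk=16 s=0: MISS | VC [12, 13, 4]
  [9] addr=0x57 blk=21 s=1: L1-HIT | VC [12, 13, 4]
  [10] addr=0x40 blk=16 s=0: L1-HIT | VC [12, 13, 4]
  [11] addr=0x36 blk=13 s=1: VC-HIT | VC [12, 21, 4]
  [12] addr=0x40 blk=16 s=0: L1-HIT | VC [12, 21, 4]
  [13] addr=0x30 blk=12 s=0: VC-HIT | VC [16, 21, 4]
  [14] addr=0x30 blk=12 s=0: L1-HIT | VC [16, 21, 4]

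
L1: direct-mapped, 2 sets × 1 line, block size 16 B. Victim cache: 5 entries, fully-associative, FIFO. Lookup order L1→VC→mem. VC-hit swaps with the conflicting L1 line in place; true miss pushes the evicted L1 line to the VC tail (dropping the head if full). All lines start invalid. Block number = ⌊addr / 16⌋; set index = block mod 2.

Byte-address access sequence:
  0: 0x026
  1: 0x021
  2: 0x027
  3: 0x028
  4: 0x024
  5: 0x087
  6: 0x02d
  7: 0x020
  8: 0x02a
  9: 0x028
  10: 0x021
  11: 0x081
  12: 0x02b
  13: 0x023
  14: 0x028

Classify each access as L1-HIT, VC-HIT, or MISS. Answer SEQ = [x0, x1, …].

0: 0x26 (blk 2, set 0) → MISS  vc=[]
1: 0x21 (blk 2, set 0) → L1-HIT  vc=[]
2: 0x27 (blk 2, set 0) → L1-HIT  vc=[]
3: 0x28 (blk 2, set 0) → L1-HIT  vc=[]
4: 0x24 (blk 2, set 0) → L1-HIT  vc=[]
5: 0x87 (blk 8, set 0) → MISS  vc=[2]
6: 0x2d (blk 2, set 0) → VC-HIT  vc=[8]
7: 0x20 (blk 2, set 0) → L1-HIT  vc=[8]
8: 0x2a (blk 2, set 0) → L1-HIT  vc=[8]
9: 0x28 (blk 2, set 0) → L1-HIT  vc=[8]
10: 0x21 (blk 2, set 0) → L1-HIT  vc=[8]
11: 0x81 (blk 8, set 0) → VC-HIT  vc=[2]
12: 0x2b (blk 2, set 0) → VC-HIT  vc=[8]
13: 0x23 (blk 2, set 0) → L1-HIT  vc=[8]
14: 0x28 (blk 2, set 0) → L1-HIT  vc=[8]

SEQ = [MISS, L1-HIT, L1-HIT, L1-HIT, L1-HIT, MISS, VC-HIT, L1-HIT, L1-HIT, L1-HIT, L1-HIT, VC-HIT, VC-HIT, L1-HIT, L1-HIT]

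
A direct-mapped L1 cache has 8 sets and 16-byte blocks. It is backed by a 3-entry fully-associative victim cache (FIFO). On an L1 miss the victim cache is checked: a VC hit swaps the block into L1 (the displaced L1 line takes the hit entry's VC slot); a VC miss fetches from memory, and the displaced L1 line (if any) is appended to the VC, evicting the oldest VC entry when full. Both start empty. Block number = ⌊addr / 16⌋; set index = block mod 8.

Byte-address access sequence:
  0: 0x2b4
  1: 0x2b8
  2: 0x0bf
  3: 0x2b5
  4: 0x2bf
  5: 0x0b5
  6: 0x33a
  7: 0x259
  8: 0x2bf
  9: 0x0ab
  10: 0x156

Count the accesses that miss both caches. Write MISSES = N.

MISSES = 6

0: 0x2b4 (blk 43, set 3) → MISS  vc=[]
1: 0x2b8 (blk 43, set 3) → L1-HIT  vc=[]
2: 0xbf (blk 11, set 3) → MISS  vc=[43]
3: 0x2b5 (blk 43, set 3) → VC-HIT  vc=[11]
4: 0x2bf (blk 43, set 3) → L1-HIT  vc=[11]
5: 0xb5 (blk 11, set 3) → VC-HIT  vc=[43]
6: 0x33a (blk 51, set 3) → MISS  vc=[43, 11]
7: 0x259 (blk 37, set 5) → MISS  vc=[43, 11]
8: 0x2bf (blk 43, set 3) → VC-HIT  vc=[51, 11]
9: 0xab (blk 10, set 2) → MISS  vc=[51, 11]
10: 0x156 (blk 21, set 5) → MISS  vc=[51, 11, 37]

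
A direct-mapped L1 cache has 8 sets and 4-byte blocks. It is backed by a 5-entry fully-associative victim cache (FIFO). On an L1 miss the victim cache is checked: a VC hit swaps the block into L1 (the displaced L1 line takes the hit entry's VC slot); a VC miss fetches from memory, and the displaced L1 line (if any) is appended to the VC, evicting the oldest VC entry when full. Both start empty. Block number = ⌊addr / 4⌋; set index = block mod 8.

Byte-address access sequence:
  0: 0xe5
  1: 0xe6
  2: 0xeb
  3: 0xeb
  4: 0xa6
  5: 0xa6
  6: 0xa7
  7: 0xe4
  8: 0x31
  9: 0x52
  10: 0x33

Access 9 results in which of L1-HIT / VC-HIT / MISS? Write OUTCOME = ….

  [0] addr=0xe5 blk=57 s=1: MISS | VC []
  [1] addr=0xe6 blk=57 s=1: L1-HIT | VC []
  [2] addr=0xeb blk=58 s=2: MISS | VC []
  [3] addr=0xeb blk=58 s=2: L1-HIT | VC []
  [4] addr=0xa6 blk=41 s=1: MISS | VC [57]
  [5] addr=0xa6 blk=41 s=1: L1-HIT | VC [57]
  [6] addr=0xa7 blk=41 s=1: L1-HIT | VC [57]
  [7] addr=0xe4 blk=57 s=1: VC-HIT | VC [41]
  [8] addr=0x31 blk=12 s=4: MISS | VC [41]
  [9] addr=0x52 blk=20 s=4: MISS | VC [41, 12]
  [10] addr=0x33 blk=12 s=4: VC-HIT | VC [41, 20]

OUTCOME = MISS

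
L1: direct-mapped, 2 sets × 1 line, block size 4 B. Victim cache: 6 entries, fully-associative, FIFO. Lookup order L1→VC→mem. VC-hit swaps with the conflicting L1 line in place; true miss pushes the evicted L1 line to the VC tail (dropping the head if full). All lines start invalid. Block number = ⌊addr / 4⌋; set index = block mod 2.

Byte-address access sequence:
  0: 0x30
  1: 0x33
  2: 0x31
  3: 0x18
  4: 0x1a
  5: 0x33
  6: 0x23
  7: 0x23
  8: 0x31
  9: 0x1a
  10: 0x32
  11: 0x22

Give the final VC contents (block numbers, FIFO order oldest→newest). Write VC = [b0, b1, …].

  [0] addr=0x30 blk=12 s=0: MISS | VC []
  [1] addr=0x33 blk=12 s=0: L1-HIT | VC []
  [2] addr=0x31 blk=12 s=0: L1-HIT | VC []
  [3] addr=0x18 blk=6 s=0: MISS | VC [12]
  [4] addr=0x1a blk=6 s=0: L1-HIT | VC [12]
  [5] addr=0x33 blk=12 s=0: VC-HIT | VC [6]
  [6] addr=0x23 blk=8 s=0: MISS | VC [6, 12]
  [7] addr=0x23 blk=8 s=0: L1-HIT | VC [6, 12]
  [8] addr=0x31 blk=12 s=0: VC-HIT | VC [6, 8]
  [9] addr=0x1a blk=6 s=0: VC-HIT | VC [12, 8]
  [10] addr=0x32 blk=12 s=0: VC-HIT | VC [6, 8]
  [11] addr=0x22 blk=8 s=0: VC-HIT | VC [6, 12]

VC = [6, 12]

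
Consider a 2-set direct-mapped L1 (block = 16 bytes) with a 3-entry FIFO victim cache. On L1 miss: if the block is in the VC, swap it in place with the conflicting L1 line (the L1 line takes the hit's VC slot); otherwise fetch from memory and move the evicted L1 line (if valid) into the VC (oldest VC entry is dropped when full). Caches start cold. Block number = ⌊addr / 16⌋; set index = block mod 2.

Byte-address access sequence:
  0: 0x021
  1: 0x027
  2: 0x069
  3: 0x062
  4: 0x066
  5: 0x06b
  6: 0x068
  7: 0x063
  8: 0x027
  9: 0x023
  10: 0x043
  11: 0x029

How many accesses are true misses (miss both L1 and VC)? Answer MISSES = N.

MISSES = 3

0: 0x21 (blk 2, set 0) → MISS  vc=[]
1: 0x27 (blk 2, set 0) → L1-HIT  vc=[]
2: 0x69 (blk 6, set 0) → MISS  vc=[2]
3: 0x62 (blk 6, set 0) → L1-HIT  vc=[2]
4: 0x66 (blk 6, set 0) → L1-HIT  vc=[2]
5: 0x6b (blk 6, set 0) → L1-HIT  vc=[2]
6: 0x68 (blk 6, set 0) → L1-HIT  vc=[2]
7: 0x63 (blk 6, set 0) → L1-HIT  vc=[2]
8: 0x27 (blk 2, set 0) → VC-HIT  vc=[6]
9: 0x23 (blk 2, set 0) → L1-HIT  vc=[6]
10: 0x43 (blk 4, set 0) → MISS  vc=[6, 2]
11: 0x29 (blk 2, set 0) → VC-HIT  vc=[6, 4]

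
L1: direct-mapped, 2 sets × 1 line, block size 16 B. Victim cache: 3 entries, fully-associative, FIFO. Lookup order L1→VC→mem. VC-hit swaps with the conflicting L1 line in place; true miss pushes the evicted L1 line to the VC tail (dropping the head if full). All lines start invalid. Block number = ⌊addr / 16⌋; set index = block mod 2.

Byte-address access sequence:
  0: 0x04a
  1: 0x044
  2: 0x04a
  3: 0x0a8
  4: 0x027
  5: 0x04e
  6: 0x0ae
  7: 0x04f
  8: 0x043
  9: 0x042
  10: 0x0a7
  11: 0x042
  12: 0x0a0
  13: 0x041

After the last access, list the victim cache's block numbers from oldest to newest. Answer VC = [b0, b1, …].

  [0] addr=0x4a blk=4 s=0: MISS | VC []
  [1] addr=0x44 blk=4 s=0: L1-HIT | VC []
  [2] addr=0x4a blk=4 s=0: L1-HIT | VC []
  [3] addr=0xa8 blk=10 s=0: MISS | VC [4]
  [4] addr=0x27 blk=2 s=0: MISS | VC [4, 10]
  [5] addr=0x4e blk=4 s=0: VC-HIT | VC [2, 10]
  [6] addr=0xae blk=10 s=0: VC-HIT | VC [2, 4]
  [7] addr=0x4f blk=4 s=0: VC-HIT | VC [2, 10]
  [8] addr=0x43 blk=4 s=0: L1-HIT | VC [2, 10]
  [9] addr=0x42 blk=4 s=0: L1-HIT | VC [2, 10]
  [10] addr=0xa7 blk=10 s=0: VC-HIT | VC [2, 4]
  [11] addr=0x42 blk=4 s=0: VC-HIT | VC [2, 10]
  [12] addr=0xa0 blk=10 s=0: VC-HIT | VC [2, 4]
  [13] addr=0x41 blk=4 s=0: VC-HIT | VC [2, 10]

VC = [2, 10]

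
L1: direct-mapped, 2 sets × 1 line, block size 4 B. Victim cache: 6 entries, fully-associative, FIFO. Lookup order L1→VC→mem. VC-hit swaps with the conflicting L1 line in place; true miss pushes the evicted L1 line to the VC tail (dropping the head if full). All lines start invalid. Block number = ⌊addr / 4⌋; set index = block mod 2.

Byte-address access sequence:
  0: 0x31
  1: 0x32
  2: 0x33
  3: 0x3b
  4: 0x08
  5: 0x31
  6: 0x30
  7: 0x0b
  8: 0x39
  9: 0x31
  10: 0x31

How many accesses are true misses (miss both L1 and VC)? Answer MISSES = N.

#0 0x31→b12/s0 MISS; vc=[]
#1 0x32→b12/s0 L1-HIT; vc=[]
#2 0x33→b12/s0 L1-HIT; vc=[]
#3 0x3b→b14/s0 MISS; vc=[12]
#4 0x8→b2/s0 MISS; vc=[12,14]
#5 0x31→b12/s0 VC-HIT; vc=[2,14]
#6 0x30→b12/s0 L1-HIT; vc=[2,14]
#7 0xb→b2/s0 VC-HIT; vc=[12,14]
#8 0x39→b14/s0 VC-HIT; vc=[12,2]
#9 0x31→b12/s0 VC-HIT; vc=[14,2]
#10 0x31→b12/s0 L1-HIT; vc=[14,2]

MISSES = 3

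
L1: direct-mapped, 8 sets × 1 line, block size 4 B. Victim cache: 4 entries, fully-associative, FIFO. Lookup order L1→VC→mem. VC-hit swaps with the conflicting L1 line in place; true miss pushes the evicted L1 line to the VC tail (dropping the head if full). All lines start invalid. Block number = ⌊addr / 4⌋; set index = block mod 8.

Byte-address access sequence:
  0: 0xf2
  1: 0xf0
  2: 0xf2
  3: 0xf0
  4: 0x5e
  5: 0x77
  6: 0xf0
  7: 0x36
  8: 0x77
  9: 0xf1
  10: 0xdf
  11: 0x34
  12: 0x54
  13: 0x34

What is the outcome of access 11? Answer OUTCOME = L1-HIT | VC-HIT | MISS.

  [0] addr=0xf2 blk=60 s=4: MISS | VC []
  [1] addr=0xf0 blk=60 s=4: L1-HIT | VC []
  [2] addr=0xf2 blk=60 s=4: L1-HIT | VC []
  [3] addr=0xf0 blk=60 s=4: L1-HIT | VC []
  [4] addr=0x5e blk=23 s=7: MISS | VC []
  [5] addr=0x77 blk=29 s=5: MISS | VC []
  [6] addr=0xf0 blk=60 s=4: L1-HIT | VC []
  [7] addr=0x36 blk=13 s=5: MISS | VC [29]
  [8] addr=0x77 blk=29 s=5: VC-HIT | VC [13]
  [9] addr=0xf1 blk=60 s=4: L1-HIT | VC [13]
  [10] addr=0xdf blk=55 s=7: MISS | VC [13, 23]
  [11] addr=0x34 blk=13 s=5: VC-HIT | VC [29, 23]
  [12] addr=0x54 blk=21 s=5: MISS | VC [29, 23, 13]
  [13] addr=0x34 blk=13 s=5: VC-HIT | VC [29, 23, 21]

OUTCOME = VC-HIT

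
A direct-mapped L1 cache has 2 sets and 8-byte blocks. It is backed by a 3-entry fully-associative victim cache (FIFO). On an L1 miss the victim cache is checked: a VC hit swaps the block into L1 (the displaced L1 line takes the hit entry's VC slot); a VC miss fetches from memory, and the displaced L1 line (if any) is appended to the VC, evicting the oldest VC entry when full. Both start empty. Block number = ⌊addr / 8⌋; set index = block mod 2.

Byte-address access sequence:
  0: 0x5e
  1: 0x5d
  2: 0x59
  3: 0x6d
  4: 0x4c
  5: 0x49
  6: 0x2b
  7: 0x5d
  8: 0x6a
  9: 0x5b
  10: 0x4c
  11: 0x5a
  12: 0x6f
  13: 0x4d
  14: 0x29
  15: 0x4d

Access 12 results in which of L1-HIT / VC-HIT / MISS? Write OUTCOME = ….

#0 0x5e→b11/s1 MISS; vc=[]
#1 0x5d→b11/s1 L1-HIT; vc=[]
#2 0x59→b11/s1 L1-HIT; vc=[]
#3 0x6d→b13/s1 MISS; vc=[11]
#4 0x4c→b9/s1 MISS; vc=[11,13]
#5 0x49→b9/s1 L1-HIT; vc=[11,13]
#6 0x2b→b5/s1 MISS; vc=[11,13,9]
#7 0x5d→b11/s1 VC-HIT; vc=[5,13,9]
#8 0x6a→b13/s1 VC-HIT; vc=[5,11,9]
#9 0x5b→b11/s1 VC-HIT; vc=[5,13,9]
#10 0x4c→b9/s1 VC-HIT; vc=[5,13,11]
#11 0x5a→b11/s1 VC-HIT; vc=[5,13,9]
#12 0x6f→b13/s1 VC-HIT; vc=[5,11,9]
#13 0x4d→b9/s1 VC-HIT; vc=[5,11,13]
#14 0x29→b5/s1 VC-HIT; vc=[9,11,13]
#15 0x4d→b9/s1 VC-HIT; vc=[5,11,13]

OUTCOME = VC-HIT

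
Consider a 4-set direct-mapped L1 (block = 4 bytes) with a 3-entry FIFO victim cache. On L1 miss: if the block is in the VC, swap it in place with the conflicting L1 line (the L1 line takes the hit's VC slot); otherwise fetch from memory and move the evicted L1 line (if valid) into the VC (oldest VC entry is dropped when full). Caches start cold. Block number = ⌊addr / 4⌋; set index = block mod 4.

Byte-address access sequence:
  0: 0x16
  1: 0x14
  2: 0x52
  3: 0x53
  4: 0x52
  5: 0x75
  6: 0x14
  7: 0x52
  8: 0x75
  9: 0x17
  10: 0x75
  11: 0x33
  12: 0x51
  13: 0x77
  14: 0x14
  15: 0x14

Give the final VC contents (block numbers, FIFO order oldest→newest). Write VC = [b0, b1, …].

  [0] addr=0x16 blk=5 s=1: MISS | VC []
  [1] addr=0x14 blk=5 s=1: L1-HIT | VC []
  [2] addr=0x52 blk=20 s=0: MISS | VC []
  [3] addr=0x53 blk=20 s=0: L1-HIT | VC []
  [4] addr=0x52 blk=20 s=0: L1-HIT | VC []
  [5] addr=0x75 blk=29 s=1: MISS | VC [5]
  [6] addr=0x14 blk=5 s=1: VC-HIT | VC [29]
  [7] addr=0x52 blk=20 s=0: L1-HIT | VC [29]
  [8] addr=0x75 blk=29 s=1: VC-HIT | VC [5]
  [9] addr=0x17 blk=5 s=1: VC-HIT | VC [29]
  [10] addr=0x75 blk=29 s=1: VC-HIT | VC [5]
  [11] addr=0x33 blk=12 s=0: MISS | VC [5, 20]
  [12] addr=0x51 blk=20 s=0: VC-HIT | VC [5, 12]
  [13] addr=0x77 blk=29 s=1: L1-HIT | VC [5, 12]
  [14] addr=0x14 blk=5 s=1: VC-HIT | VC [29, 12]
  [15] addr=0x14 blk=5 s=1: L1-HIT | VC [29, 12]

VC = [29, 12]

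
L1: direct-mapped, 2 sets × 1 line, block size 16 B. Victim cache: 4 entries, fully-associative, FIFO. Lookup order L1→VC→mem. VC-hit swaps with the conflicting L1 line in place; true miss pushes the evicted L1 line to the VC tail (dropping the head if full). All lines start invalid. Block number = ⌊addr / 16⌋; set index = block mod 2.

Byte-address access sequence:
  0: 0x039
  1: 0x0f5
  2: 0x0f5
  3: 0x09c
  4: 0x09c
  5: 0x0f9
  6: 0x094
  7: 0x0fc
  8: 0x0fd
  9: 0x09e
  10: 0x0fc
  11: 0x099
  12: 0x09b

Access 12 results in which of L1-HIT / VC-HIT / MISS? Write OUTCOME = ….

  [0] addr=0x39 blk=3 s=1: MISS | VC []
  [1] addr=0xf5 blk=15 s=1: MISS | VC [3]
  [2] addr=0xf5 blk=15 s=1: L1-HIT | VC [3]
  [3] addr=0x9c blk=9 s=1: MISS | VC [3, 15]
  [4] addr=0x9c blk=9 s=1: L1-HIT | VC [3, 15]
  [5] addr=0xf9 blk=15 s=1: VC-HIT | VC [3, 9]
  [6] addr=0x94 blk=9 s=1: VC-HIT | VC [3, 15]
  [7] addr=0xfc blk=15 s=1: VC-HIT | VC [3, 9]
  [8] addr=0xfd blk=15 s=1: L1-HIT | VC [3, 9]
  [9] addr=0x9e blk=9 s=1: VC-HIT | VC [3, 15]
  [10] addr=0xfc blk=15 s=1: VC-HIT | VC [3, 9]
  [11] addr=0x99 blk=9 s=1: VC-HIT | VC [3, 15]
  [12] addr=0x9b blk=9 s=1: L1-HIT | VC [3, 15]

OUTCOME = L1-HIT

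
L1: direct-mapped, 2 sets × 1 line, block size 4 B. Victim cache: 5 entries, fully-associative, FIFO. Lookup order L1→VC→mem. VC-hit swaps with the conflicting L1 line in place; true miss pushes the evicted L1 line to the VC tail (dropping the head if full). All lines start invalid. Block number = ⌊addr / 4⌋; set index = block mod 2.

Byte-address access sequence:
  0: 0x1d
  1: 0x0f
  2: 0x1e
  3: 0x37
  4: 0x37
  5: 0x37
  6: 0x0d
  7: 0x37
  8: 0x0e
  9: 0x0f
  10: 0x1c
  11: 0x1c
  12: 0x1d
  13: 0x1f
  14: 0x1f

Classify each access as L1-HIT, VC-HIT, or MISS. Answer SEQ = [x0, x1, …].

#0 0x1d→b7/s1 MISS; vc=[]
#1 0xf→b3/s1 MISS; vc=[7]
#2 0x1e→b7/s1 VC-HIT; vc=[3]
#3 0x37→b13/s1 MISS; vc=[3,7]
#4 0x37→b13/s1 L1-HIT; vc=[3,7]
#5 0x37→b13/s1 L1-HIT; vc=[3,7]
#6 0xd→b3/s1 VC-HIT; vc=[13,7]
#7 0x37→b13/s1 VC-HIT; vc=[3,7]
#8 0xe→b3/s1 VC-HIT; vc=[13,7]
#9 0xf→b3/s1 L1-HIT; vc=[13,7]
#10 0x1c→b7/s1 VC-HIT; vc=[13,3]
#11 0x1c→b7/s1 L1-HIT; vc=[13,3]
#12 0x1d→b7/s1 L1-HIT; vc=[13,3]
#13 0x1f→b7/s1 L1-HIT; vc=[13,3]
#14 0x1f→b7/s1 L1-HIT; vc=[13,3]

SEQ = [MISS, MISS, VC-HIT, MISS, L1-HIT, L1-HIT, VC-HIT, VC-HIT, VC-HIT, L1-HIT, VC-HIT, L1-HIT, L1-HIT, L1-HIT, L1-HIT]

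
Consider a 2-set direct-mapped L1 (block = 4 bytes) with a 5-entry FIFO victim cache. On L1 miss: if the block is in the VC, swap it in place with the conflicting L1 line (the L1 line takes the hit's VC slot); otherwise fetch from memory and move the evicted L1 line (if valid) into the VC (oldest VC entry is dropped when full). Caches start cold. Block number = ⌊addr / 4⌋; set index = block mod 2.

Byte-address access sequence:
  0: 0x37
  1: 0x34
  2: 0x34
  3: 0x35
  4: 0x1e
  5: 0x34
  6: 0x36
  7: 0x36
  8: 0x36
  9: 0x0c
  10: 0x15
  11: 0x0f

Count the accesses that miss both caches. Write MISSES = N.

  [0] addr=0x37 blk=13 s=1: MISS | VC []
  [1] addr=0x34 blk=13 s=1: L1-HIT | VC []
  [2] addr=0x34 blk=13 s=1: L1-HIT | VC []
  [3] addr=0x35 blk=13 s=1: L1-HIT | VC []
  [4] addr=0x1e blk=7 s=1: MISS | VC [13]
  [5] addr=0x34 blk=13 s=1: VC-HIT | VC [7]
  [6] addr=0x36 blk=13 s=1: L1-HIT | VC [7]
  [7] addr=0x36 blk=13 s=1: L1-HIT | VC [7]
  [8] addr=0x36 blk=13 s=1: L1-HIT | VC [7]
  [9] addr=0xc blk=3 s=1: MISS | VC [7, 13]
  [10] addr=0x15 blk=5 s=1: MISS | VC [7, 13, 3]
  [11] addr=0xf blk=3 s=1: VC-HIT | VC [7, 13, 5]

MISSES = 4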